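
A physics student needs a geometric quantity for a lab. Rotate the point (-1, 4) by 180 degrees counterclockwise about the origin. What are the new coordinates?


Transformation: rotation about the origin
Original point: (-1, 4)
Rule for 180 deg: (x, y) -> (-x, -y)
Apply: (-1, 4) -> (1, -4)
(1, -4)


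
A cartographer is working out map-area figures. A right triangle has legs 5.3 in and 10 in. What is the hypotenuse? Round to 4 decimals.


Shape: right triangle
Legs a = 5.3 in, b = 10 in
Formula: c = sqrt(a^2 + b^2)
a^2 = 28.09, b^2 = 100
a^2 + b^2 = 128.09
c = sqrt(128.09)
c = 11.3177
11.3177 in


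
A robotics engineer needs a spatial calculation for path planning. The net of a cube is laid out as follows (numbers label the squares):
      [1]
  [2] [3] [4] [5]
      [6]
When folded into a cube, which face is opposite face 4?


Net: cross layout. Take square 3 as the base (bottom).
Fold the four squares in the horizontal row up around 3: 2 -> left, 4 -> right, 5 wraps to the top.
Fold 1 and 6 up from 3: 1 -> back, 6 -> front.
Opposite pairs are therefore: (1, 6), (2, 4), (3, 5).
Face 4 is opposite face 2.
face 2


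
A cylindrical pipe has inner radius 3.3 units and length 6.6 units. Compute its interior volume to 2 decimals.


Shape: cylinder
Radius r = 3.3 units, Height h = 6.6 units
Formula: V = pi * r^2 * h
r^2 = 10.89
V = pi * 10.89 * 6.6
V = 71.874 * pi
V = 225.8
225.8 units^3


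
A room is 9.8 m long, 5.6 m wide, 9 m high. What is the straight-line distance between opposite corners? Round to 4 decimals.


Shape: rectangular box (space diagonal)
l = 9.8 m, w = 5.6 m, h = 9 m
Visualize: the diagonal of the base, then a right triangle with that diagonal and the height.
Formula: d = sqrt(l^2 + w^2 + h^2)
l^2 + w^2 + h^2 = 96.04 + 31.36 + 81 = 208.4
d = sqrt(208.4)
d = 14.4361
14.4361 m


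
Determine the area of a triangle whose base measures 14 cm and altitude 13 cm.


Shape: triangle
Base b = 14 cm, Height h = 13 cm
Formula: A = (1/2) * b * h
A = 0.5 * 14 * 13
A = 0.5 * 182
A = 91
91 cm^2


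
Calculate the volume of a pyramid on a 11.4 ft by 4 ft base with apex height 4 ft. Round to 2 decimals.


Shape: rectangular pyramid
Base: 11.4 ft x 4 ft, Height h = 4 ft
Formula: V = (1/3) * base_area * h
base_area = 11.4 * 4 = 45.6
base_area * h = 45.6 * 4 = 182.4
V = 182.4 / 3
V = 60.8
60.8 ft^3


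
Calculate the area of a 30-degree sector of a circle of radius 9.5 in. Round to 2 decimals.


Shape: circular sector
Radius r = 9.5 in, Angle = 30 degrees
Formula: A = (angle/360) * pi * r^2
r^2 = 90.25
Fraction of circle = 30/360
A = (30/360) * pi * 90.25
A = 7.520833 * pi
A = 23.63
23.63 in^2


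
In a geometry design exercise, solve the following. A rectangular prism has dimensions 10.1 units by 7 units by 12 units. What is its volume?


Shape: rectangular prism
l = 10.1 units, w = 7 units, h = 12 units
Formula: V = l * w * h
V = 10.1 * 7 * 12
V = 70.7 * 12
V = 848.4
848.4 units^3


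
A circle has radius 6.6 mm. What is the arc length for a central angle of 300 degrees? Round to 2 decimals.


Shape: circular arc
Radius r = 6.6 mm, Angle = 300 degrees
Formula: L = (angle/360) * 2 * pi * r
2 * pi * r = 13.2 * pi
L = (300/360) * 13.2 * pi
L = 11 * pi
L = 34.56
34.56 mm


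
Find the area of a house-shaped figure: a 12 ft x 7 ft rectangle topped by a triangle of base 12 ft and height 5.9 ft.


Composite shape: rectangle + triangle
Rectangle area = 12 * 7 = 84
Triangle area = 0.5 * 12 * 5.9 = 35.4
Total = 84 + 35.4
Total = 119.4
119.4 ft^2


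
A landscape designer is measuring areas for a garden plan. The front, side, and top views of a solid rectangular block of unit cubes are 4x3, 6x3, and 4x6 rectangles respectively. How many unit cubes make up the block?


Orthographic views of a solid rectangular block:
Front view 4 x 3 -> length = 4, height = 3
Side view 6 x 3 -> width = 6, height = 3 (consistent)
Top view 4 x 6 -> confirms length = 4, width = 6
The block is 4 x 6 x 3.
Total unit cubes = 4 * 6 * 3 = 72
72 unit cubes


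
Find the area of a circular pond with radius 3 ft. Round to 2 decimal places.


Shape: circle
Radius r = 3 ft
Formula: A = pi * r^2
r^2 = 3^2 = 9
A = pi * 9
A = 28.27
28.27 ft^2


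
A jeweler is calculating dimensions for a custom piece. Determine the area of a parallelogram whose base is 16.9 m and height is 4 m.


Shape: parallelogram
Base b = 16.9 m, Height h = 4 m
Formula: A = b * h
A = 16.9 * 4
A = 67.6
67.6 m^2


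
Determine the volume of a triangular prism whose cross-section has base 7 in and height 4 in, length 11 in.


Shape: triangular prism
Triangle base = 7 in, triangle height = 4 in, prism length L = 11 in
Formula: V = (1/2 * b * h_tri) * L
Cross-section area = 0.5 * 7 * 4 = 14
V = 14 * 11
V = 154
154 in^3


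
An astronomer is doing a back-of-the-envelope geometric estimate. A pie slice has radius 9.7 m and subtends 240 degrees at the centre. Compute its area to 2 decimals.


Shape: circular sector
Radius r = 9.7 m, Angle = 240 degrees
Formula: A = (angle/360) * pi * r^2
r^2 = 94.09
Fraction of circle = 240/360
A = (240/360) * pi * 94.09
A = 62.726667 * pi
A = 197.06
197.06 m^2


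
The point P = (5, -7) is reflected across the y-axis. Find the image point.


Transformation: reflection
Original point: (5, -7)
Rule for reflection over the y-axis: (x, y) -> (-x, y)
Apply: (5, -7) -> (-5, -7)
(-5, -7)


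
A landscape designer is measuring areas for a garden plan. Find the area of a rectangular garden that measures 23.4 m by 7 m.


Shape: rectangle
Length l = 23.4 m, Width w = 7 m
Formula: A = l * w
A = 23.4 * 7
A = 163.8
163.8 m^2


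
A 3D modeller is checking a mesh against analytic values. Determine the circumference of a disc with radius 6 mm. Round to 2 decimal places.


Shape: circle
Radius r = 6 mm
Formula: C = 2 * pi * r
C = 2 * pi * 6
C = 12 * pi
C = 37.7
37.7 mm


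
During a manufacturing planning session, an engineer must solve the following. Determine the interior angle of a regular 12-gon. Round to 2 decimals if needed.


Shape: regular dodecagon (12 sides)
Formula: interior angle = (n - 2) * 180 / n
(n - 2) = 10
(n - 2) * 180 = 1800
angle = 1800 / 12
angle = 150
150 degrees


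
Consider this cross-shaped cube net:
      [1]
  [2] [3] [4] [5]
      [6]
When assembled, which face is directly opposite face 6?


Net: cross layout. Take square 3 as the base (bottom).
Fold the four squares in the horizontal row up around 3: 2 -> left, 4 -> right, 5 wraps to the top.
Fold 1 and 6 up from 3: 1 -> back, 6 -> front.
Opposite pairs are therefore: (1, 6), (2, 4), (3, 5).
Face 6 is opposite face 1.
face 1


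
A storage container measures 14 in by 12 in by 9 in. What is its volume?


Shape: rectangular prism
l = 14 in, w = 12 in, h = 9 in
Formula: V = l * w * h
V = 14 * 12 * 9
V = 168 * 9
V = 1512
1512 in^3


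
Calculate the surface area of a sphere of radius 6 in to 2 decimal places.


Shape: sphere
Radius r = 6 in
Formula: SA = 4 * pi * r^2
r^2 = 36
SA = 4 * pi * 36
SA = 144 * pi
SA = 452.39
452.39 in^2


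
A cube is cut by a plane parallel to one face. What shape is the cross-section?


Solid: cube
Cutting plane: parallel to one face
Visualize the intersection of the plane with the solid's surface.
The boundary of the cut region is a square.
square


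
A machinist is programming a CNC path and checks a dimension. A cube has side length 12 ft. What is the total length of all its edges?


Shape: cube
Side s = 12 ft
A cube has 12 edges, all equal.
Formula: total edge length = 12 * s
Total = 12 * 12
Total = 144
144 ft


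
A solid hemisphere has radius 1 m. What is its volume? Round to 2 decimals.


Shape: hemisphere (half of a sphere)
Radius r = 1 m
Formula: V = (1/2) * (4/3) * pi * r^3 = (2/3) * pi * r^3
r^3 = 1
(2/3) * 1 = 0.666667
V = 0.666667 * pi
V = 2.09
2.09 m^3


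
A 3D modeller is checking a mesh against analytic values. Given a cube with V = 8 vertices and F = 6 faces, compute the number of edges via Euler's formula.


Polyhedron: cube
Euler's formula for convex polyhedra: V - E + F = 2
Given: V = 8 vertices and F = 6 faces
Solve for E:
E = V + F - 2 = 8 + 6 - 2 = 12
12 edges


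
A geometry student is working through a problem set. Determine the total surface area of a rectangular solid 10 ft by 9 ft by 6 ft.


Shape: rectangular prism
l = 10 ft, w = 9 ft, h = 6 ft
Formula: SA = 2(lw + lh + wh)
lw = 90, lh = 60, wh = 54
lw + lh + wh = 204
SA = 2 * 204
SA = 408
408 ft^2


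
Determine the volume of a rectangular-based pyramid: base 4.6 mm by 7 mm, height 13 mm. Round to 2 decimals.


Shape: rectangular pyramid
Base: 4.6 mm x 7 mm, Height h = 13 mm
Formula: V = (1/3) * base_area * h
base_area = 4.6 * 7 = 32.2
base_area * h = 32.2 * 13 = 418.6
V = 418.6 / 3
V = 139.53
139.53 mm^3


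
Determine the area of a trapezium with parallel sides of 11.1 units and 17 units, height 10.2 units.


Shape: trapezoid
Parallel sides a = 11.1 units, b = 17 units; Height h = 10.2 units
Formula: A = (a + b) * h / 2
a + b = 11.1 + 17 = 28.1
A = 28.1 * 10.2 / 2
A = 286.62 / 2
A = 143.31
143.31 units^2


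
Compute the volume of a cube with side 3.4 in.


Shape: cube
Side s = 3.4 in
Formula: V = s^3
V = 3.4 * 3.4 * 3.4
V = 11.56 * 3.4
V = 39.304
39.304 in^3


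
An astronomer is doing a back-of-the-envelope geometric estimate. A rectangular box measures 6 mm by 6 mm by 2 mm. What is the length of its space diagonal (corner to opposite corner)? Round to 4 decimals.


Shape: rectangular box (space diagonal)
l = 6 mm, w = 6 mm, h = 2 mm
Visualize: the diagonal of the base, then a right triangle with that diagonal and the height.
Formula: d = sqrt(l^2 + w^2 + h^2)
l^2 + w^2 + h^2 = 36 + 36 + 4 = 76
d = sqrt(76)
d = 8.7178
8.7178 mm


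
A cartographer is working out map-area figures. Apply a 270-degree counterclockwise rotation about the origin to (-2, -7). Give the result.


Transformation: rotation about the origin
Original point: (-2, -7)
Rule for 270 deg counterclockwise: (x, y) -> (y, -x)
Apply: (-2, -7) -> (-7, 2)
(-7, 2)


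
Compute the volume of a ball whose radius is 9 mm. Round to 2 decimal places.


Shape: sphere
Radius r = 9 mm
Formula: V = (4/3) * pi * r^3
r^3 = 729
(4/3) * 729 = 972
V = 972 * pi
V = 3053.63
3053.63 mm^3


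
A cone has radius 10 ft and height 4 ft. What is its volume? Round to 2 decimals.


Shape: cone
Radius r = 10 ft, Height h = 4 ft
Formula: V = (1/3) * pi * r^2 * h
r^2 = 100
pi * r^2 * h = pi * 100 * 4 = 400 * pi
V = 400 * pi / 3
V = 418.88
418.88 ft^3


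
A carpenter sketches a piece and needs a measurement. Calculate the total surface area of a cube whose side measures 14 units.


Shape: cube
Side s = 14 units
A cube has 6 square faces.
Formula: SA = 6 * s^2
s^2 = 196
SA = 6 * 196
SA = 1176
1176 units^2


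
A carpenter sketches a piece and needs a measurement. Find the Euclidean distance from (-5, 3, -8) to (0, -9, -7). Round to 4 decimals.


3D distance between two points
P1 = (-5, 3, -8), P2 = (0, -9, -7)
Formula: d = sqrt((x2-x1)^2 + (y2-y1)^2 + (z2-z1)^2)
dx = 0 - -5 = 5
dy = -9 - 3 = -12
dz = -7 - -8 = 1
dx^2 + dy^2 + dz^2 = 25 + 144 + 1 = 170
d = sqrt(170)
d = 13.0384
13.0384 units


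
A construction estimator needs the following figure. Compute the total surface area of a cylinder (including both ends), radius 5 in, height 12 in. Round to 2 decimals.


Shape: closed cylinder
Radius r = 5 in, Height h = 12 in
Formula: SA = 2*pi*r^2 + 2*pi*r*h = 2*pi*r*(r + h)
r + h = 17
2 * r * (r + h) = 2 * 5 * 17 = 170
SA = 170 * pi
SA = 534.07
534.07 in^2


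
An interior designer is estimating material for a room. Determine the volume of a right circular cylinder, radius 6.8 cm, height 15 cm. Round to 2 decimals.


Shape: cylinder
Radius r = 6.8 cm, Height h = 15 cm
Formula: V = pi * r^2 * h
r^2 = 46.24
V = pi * 46.24 * 15
V = 693.6 * pi
V = 2179.01
2179.01 cm^3


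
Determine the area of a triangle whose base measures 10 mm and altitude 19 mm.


Shape: triangle
Base b = 10 mm, Height h = 19 mm
Formula: A = (1/2) * b * h
A = 0.5 * 10 * 19
A = 0.5 * 190
A = 95
95 mm^2


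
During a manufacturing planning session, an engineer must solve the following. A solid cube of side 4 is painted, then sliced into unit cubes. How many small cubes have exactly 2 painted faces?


Large cube: 4 x 4 x 4, cut into unit cubes.
n = 4, so n - 2 = 2
Cubes with 2 painted faces lie along the edges, excluding corners.
A cube has 12 edges; each contributes (n - 2) = 2 such cubes.
Count = 12 * 2 = 24
24 unit cubes


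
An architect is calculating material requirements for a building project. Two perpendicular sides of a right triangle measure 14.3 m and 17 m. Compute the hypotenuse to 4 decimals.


Shape: right triangle
Legs a = 14.3 m, b = 17 m
Formula: c = sqrt(a^2 + b^2)
a^2 = 204.49, b^2 = 289
a^2 + b^2 = 493.49
c = sqrt(493.49)
c = 22.2146
22.2146 m


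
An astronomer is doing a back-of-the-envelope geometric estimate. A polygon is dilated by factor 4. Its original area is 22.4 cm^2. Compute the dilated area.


Linear scale factor k = 4
Original area = 22.4 cm^2
Rule: under a linear scaling by k, areas scale by k^2.
k^2 = 4^2 = 16
New area = 22.4 * 16
New area = 358.4
358.4 cm^2


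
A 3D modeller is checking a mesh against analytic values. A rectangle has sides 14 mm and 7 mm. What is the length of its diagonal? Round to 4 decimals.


Shape: rectangle (diagonal via Pythagoras)
Sides: 14 mm and 7 mm
Formula: d = sqrt(l^2 + w^2)
l^2 = 196, w^2 = 49
l^2 + w^2 = 245
d = sqrt(245)
d = 15.6525
15.6525 mm


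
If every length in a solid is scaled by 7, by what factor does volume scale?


Linear scale factor k = 7
Rule: under a linear scaling by k, volumes scale by k^3.
k^3 = 7 * 7 * 7
k^3 = 49 * 7
k^3 = 343
Volume scales by a factor of 343.
343 (dimensionless)


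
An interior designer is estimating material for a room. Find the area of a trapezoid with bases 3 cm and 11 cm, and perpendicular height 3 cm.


Shape: trapezoid
Parallel sides a = 3 cm, b = 11 cm; Height h = 3 cm
Formula: A = (a + b) * h / 2
a + b = 3 + 11 = 14
A = 14 * 3 / 2
A = 42 / 2
A = 21
21 cm^2


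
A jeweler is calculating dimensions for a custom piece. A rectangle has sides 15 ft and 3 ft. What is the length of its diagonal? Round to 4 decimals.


Shape: rectangle (diagonal via Pythagoras)
Sides: 15 ft and 3 ft
Formula: d = sqrt(l^2 + w^2)
l^2 = 225, w^2 = 9
l^2 + w^2 = 234
d = sqrt(234)
d = 15.2971
15.2971 ft


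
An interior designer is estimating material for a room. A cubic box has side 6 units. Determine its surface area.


Shape: cube
Side s = 6 units
A cube has 6 square faces.
Formula: SA = 6 * s^2
s^2 = 36
SA = 6 * 36
SA = 216
216 units^2


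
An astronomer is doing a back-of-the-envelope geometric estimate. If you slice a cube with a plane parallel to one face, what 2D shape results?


Solid: cube
Cutting plane: parallel to one face
Visualize the intersection of the plane with the solid's surface.
The boundary of the cut region is a square.
square


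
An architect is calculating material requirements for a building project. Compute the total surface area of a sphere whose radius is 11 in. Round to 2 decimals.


Shape: sphere
Radius r = 11 in
Formula: SA = 4 * pi * r^2
r^2 = 121
SA = 4 * pi * 121
SA = 484 * pi
SA = 1520.53
1520.53 in^2


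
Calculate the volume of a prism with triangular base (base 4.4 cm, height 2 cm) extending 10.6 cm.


Shape: triangular prism
Triangle base = 4.4 cm, triangle height = 2 cm, prism length L = 10.6 cm
Formula: V = (1/2 * b * h_tri) * L
Cross-section area = 0.5 * 4.4 * 2 = 4.4
V = 4.4 * 10.6
V = 46.64
46.64 cm^3


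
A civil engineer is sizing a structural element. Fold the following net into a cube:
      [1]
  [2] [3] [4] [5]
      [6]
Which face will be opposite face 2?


Net: cross layout. Take square 3 as the base (bottom).
Fold the four squares in the horizontal row up around 3: 2 -> left, 4 -> right, 5 wraps to the top.
Fold 1 and 6 up from 3: 1 -> back, 6 -> front.
Opposite pairs are therefore: (1, 6), (2, 4), (3, 5).
Face 2 is opposite face 4.
face 4


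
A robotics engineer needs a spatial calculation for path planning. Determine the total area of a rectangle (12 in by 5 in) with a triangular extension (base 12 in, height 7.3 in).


Composite shape: rectangle + triangle
Rectangle area = 12 * 5 = 60
Triangle area = 0.5 * 12 * 7.3 = 43.8
Total = 60 + 43.8
Total = 103.8
103.8 in^2


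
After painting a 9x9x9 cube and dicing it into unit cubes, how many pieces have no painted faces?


Large cube: 9 x 9 x 9, cut into unit cubes.
n = 9, so n - 2 = 7
Unpainted cubes form the interior (n - 2)^3 block.
(n - 2)^3 = 7^3 = 343
343 unit cubes


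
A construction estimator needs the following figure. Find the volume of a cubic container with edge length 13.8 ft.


Shape: cube
Side s = 13.8 ft
Formula: V = s^3
V = 13.8 * 13.8 * 13.8
V = 190.44 * 13.8
V = 2628.072
2628.072 ft^3


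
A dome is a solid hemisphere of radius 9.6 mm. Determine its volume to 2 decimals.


Shape: hemisphere (half of a sphere)
Radius r = 9.6 mm
Formula: V = (1/2) * (4/3) * pi * r^3 = (2/3) * pi * r^3
r^3 = 884.736
(2/3) * 884.736 = 589.824
V = 589.824 * pi
V = 1852.99
1852.99 mm^3


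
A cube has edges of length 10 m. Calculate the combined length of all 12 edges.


Shape: cube
Side s = 10 m
A cube has 12 edges, all equal.
Formula: total edge length = 12 * s
Total = 12 * 10
Total = 120
120 m


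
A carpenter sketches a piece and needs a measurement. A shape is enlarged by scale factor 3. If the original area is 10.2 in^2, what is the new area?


Linear scale factor k = 3
Original area = 10.2 in^2
Rule: under a linear scaling by k, areas scale by k^2.
k^2 = 3^2 = 9
New area = 10.2 * 9
New area = 91.8
91.8 in^2


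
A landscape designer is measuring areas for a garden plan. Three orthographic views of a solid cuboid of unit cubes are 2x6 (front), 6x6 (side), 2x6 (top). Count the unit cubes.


Orthographic views of a solid rectangular block:
Front view 2 x 6 -> length = 2, height = 6
Side view 6 x 6 -> width = 6, height = 6 (consistent)
Top view 2 x 6 -> confirms length = 2, width = 6
The block is 2 x 6 x 6.
Total unit cubes = 2 * 6 * 6 = 72
72 unit cubes


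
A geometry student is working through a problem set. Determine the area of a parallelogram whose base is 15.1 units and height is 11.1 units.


Shape: parallelogram
Base b = 15.1 units, Height h = 11.1 units
Formula: A = b * h
A = 15.1 * 11.1
A = 167.61
167.61 units^2


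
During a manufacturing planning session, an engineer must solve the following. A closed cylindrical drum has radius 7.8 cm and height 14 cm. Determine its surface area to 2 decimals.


Shape: closed cylinder
Radius r = 7.8 cm, Height h = 14 cm
Formula: SA = 2*pi*r^2 + 2*pi*r*h = 2*pi*r*(r + h)
r + h = 21.8
2 * r * (r + h) = 2 * 7.8 * 21.8 = 340.08
SA = 340.08 * pi
SA = 1068.39
1068.39 cm^2


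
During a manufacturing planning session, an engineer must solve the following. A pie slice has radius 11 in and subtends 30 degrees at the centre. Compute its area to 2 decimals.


Shape: circular sector
Radius r = 11 in, Angle = 30 degrees
Formula: A = (angle/360) * pi * r^2
r^2 = 121
Fraction of circle = 30/360
A = (30/360) * pi * 121
A = 10.083333 * pi
A = 31.68
31.68 in^2


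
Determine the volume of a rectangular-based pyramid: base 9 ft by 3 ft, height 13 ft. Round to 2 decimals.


Shape: rectangular pyramid
Base: 9 ft x 3 ft, Height h = 13 ft
Formula: V = (1/3) * base_area * h
base_area = 9 * 3 = 27
base_area * h = 27 * 13 = 351
V = 351 / 3
V = 117
117 ft^3


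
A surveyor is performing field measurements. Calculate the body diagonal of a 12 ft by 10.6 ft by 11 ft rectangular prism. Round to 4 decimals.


Shape: rectangular box (space diagonal)
l = 12 ft, w = 10.6 ft, h = 11 ft
Visualize: the diagonal of the base, then a right triangle with that diagonal and the height.
Formula: d = sqrt(l^2 + w^2 + h^2)
l^2 + w^2 + h^2 = 144 + 112.36 + 121 = 377.36
d = sqrt(377.36)
d = 19.4258
19.4258 ft


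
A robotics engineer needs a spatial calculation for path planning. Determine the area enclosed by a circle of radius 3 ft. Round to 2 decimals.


Shape: circle
Radius r = 3 ft
Formula: A = pi * r^2
r^2 = 3^2 = 9
A = pi * 9
A = 28.27
28.27 ft^2


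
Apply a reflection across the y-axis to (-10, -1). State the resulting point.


Transformation: reflection
Original point: (-10, -1)
Rule for reflection over the y-axis: (x, y) -> (-x, y)
Apply: (-10, -1) -> (10, -1)
(10, -1)


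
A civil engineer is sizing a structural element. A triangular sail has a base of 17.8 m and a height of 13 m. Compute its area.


Shape: triangle
Base b = 17.8 m, Height h = 13 m
Formula: A = (1/2) * b * h
A = 0.5 * 17.8 * 13
A = 0.5 * 231.4
A = 115.7
115.7 m^2


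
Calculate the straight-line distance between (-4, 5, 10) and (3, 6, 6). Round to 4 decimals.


3D distance between two points
P1 = (-4, 5, 10), P2 = (3, 6, 6)
Formula: d = sqrt((x2-x1)^2 + (y2-y1)^2 + (z2-z1)^2)
dx = 3 - -4 = 7
dy = 6 - 5 = 1
dz = 6 - 10 = -4
dx^2 + dy^2 + dz^2 = 49 + 1 + 16 = 66
d = sqrt(66)
d = 8.124
8.124 units


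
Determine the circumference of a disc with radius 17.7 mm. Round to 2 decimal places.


Shape: circle
Radius r = 17.7 mm
Formula: C = 2 * pi * r
C = 2 * pi * 17.7
C = 35.4 * pi
C = 111.21
111.21 mm


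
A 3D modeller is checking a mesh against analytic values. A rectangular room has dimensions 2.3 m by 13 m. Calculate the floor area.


Shape: rectangle
Length l = 2.3 m, Width w = 13 m
Formula: A = l * w
A = 2.3 * 13
A = 29.9
29.9 m^2


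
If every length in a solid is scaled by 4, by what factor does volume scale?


Linear scale factor k = 4
Rule: under a linear scaling by k, volumes scale by k^3.
k^3 = 4 * 4 * 4
k^3 = 16 * 4
k^3 = 64
Volume scales by a factor of 64.
64 (dimensionless)


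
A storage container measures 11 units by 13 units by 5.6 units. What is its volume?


Shape: rectangular prism
l = 11 units, w = 13 units, h = 5.6 units
Formula: V = l * w * h
V = 11 * 13 * 5.6
V = 143 * 5.6
V = 800.8
800.8 units^3


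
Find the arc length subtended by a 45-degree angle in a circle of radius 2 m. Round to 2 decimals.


Shape: circular arc
Radius r = 2 m, Angle = 45 degrees
Formula: L = (angle/360) * 2 * pi * r
2 * pi * r = 4 * pi
L = (45/360) * 4 * pi
L = 0.5 * pi
L = 1.57
1.57 m


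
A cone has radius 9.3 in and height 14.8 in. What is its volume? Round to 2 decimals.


Shape: cone
Radius r = 9.3 in, Height h = 14.8 in
Formula: V = (1/3) * pi * r^2 * h
r^2 = 86.49
pi * r^2 * h = pi * 86.49 * 14.8 = 1280.052 * pi
V = 1280.052 * pi / 3
V = 1340.47
1340.47 in^3


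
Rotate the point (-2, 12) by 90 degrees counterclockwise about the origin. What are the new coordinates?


Transformation: rotation about the origin
Original point: (-2, 12)
Rule for 90 deg counterclockwise: (x, y) -> (-y, x)
Apply: (-2, 12) -> (-12, -2)
(-12, -2)


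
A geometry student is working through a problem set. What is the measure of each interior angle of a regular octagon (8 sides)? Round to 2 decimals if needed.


Shape: regular octagon (8 sides)
Formula: interior angle = (n - 2) * 180 / n
(n - 2) = 6
(n - 2) * 180 = 1080
angle = 1080 / 8
angle = 135
135 degrees


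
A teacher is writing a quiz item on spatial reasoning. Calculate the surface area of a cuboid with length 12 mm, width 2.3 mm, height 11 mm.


Shape: rectangular prism
l = 12 mm, w = 2.3 mm, h = 11 mm
Formula: SA = 2(lw + lh + wh)
lw = 27.6, lh = 132, wh = 25.3
lw + lh + wh = 184.9
SA = 2 * 184.9
SA = 369.8
369.8 mm^2


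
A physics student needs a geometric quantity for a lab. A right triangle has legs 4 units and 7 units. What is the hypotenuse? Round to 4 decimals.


Shape: right triangle
Legs a = 4 units, b = 7 units
Formula: c = sqrt(a^2 + b^2)
a^2 = 16, b^2 = 49
a^2 + b^2 = 65
c = sqrt(65)
c = 8.0623
8.0623 units


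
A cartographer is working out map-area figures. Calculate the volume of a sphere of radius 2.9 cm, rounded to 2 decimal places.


Shape: sphere
Radius r = 2.9 cm
Formula: V = (4/3) * pi * r^3
r^3 = 24.389
(4/3) * 24.389 = 32.518667
V = 32.518667 * pi
V = 102.16
102.16 cm^3


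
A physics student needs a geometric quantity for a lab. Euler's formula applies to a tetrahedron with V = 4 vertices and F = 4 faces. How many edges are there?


Polyhedron: tetrahedron
Euler's formula for convex polyhedra: V - E + F = 2
Given: V = 4 vertices and F = 4 faces
Solve for E:
E = V + F - 2 = 4 + 4 - 2 = 6
6 edges


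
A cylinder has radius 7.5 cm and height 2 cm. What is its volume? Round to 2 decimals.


Shape: cylinder
Radius r = 7.5 cm, Height h = 2 cm
Formula: V = pi * r^2 * h
r^2 = 56.25
V = pi * 56.25 * 2
V = 112.5 * pi
V = 353.43
353.43 cm^3


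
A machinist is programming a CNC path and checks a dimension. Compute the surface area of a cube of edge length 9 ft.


Shape: cube
Side s = 9 ft
A cube has 6 square faces.
Formula: SA = 6 * s^2
s^2 = 81
SA = 6 * 81
SA = 486
486 ft^2


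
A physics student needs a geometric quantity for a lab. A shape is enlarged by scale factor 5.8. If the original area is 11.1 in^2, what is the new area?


Linear scale factor k = 5.8
Original area = 11.1 in^2
Rule: under a linear scaling by k, areas scale by k^2.
k^2 = 5.8^2 = 33.64
New area = 11.1 * 33.64
New area = 373.404
373.404 in^2


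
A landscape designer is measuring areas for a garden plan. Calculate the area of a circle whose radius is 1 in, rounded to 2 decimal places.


Shape: circle
Radius r = 1 in
Formula: A = pi * r^2
r^2 = 1^2 = 1
A = pi * 1
A = 3.14
3.14 in^2


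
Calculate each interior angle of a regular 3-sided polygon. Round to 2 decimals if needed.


Shape: regular triangle (3 sides)
Formula: interior angle = (n - 2) * 180 / n
(n - 2) = 1
(n - 2) * 180 = 180
angle = 180 / 3
angle = 60
60 degrees


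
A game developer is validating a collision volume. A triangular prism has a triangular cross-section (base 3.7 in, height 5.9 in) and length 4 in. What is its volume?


Shape: triangular prism
Triangle base = 3.7 in, triangle height = 5.9 in, prism length L = 4 in
Formula: V = (1/2 * b * h_tri) * L
Cross-section area = 0.5 * 3.7 * 5.9 = 10.915
V = 10.915 * 4
V = 43.66
43.66 in^3


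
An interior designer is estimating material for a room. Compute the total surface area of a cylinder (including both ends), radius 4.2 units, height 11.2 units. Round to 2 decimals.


Shape: closed cylinder
Radius r = 4.2 units, Height h = 11.2 units
Formula: SA = 2*pi*r^2 + 2*pi*r*h = 2*pi*r*(r + h)
r + h = 15.4
2 * r * (r + h) = 2 * 4.2 * 15.4 = 129.36
SA = 129.36 * pi
SA = 406.4
406.4 units^2


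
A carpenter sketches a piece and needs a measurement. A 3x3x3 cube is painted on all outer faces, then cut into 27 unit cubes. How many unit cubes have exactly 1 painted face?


Large cube: 3 x 3 x 3, cut into unit cubes.
n = 3, so n - 2 = 1
Cubes with 1 painted face lie in the interior of each face.
A cube has 6 faces; each contributes (n - 2)^2 = 1 such cubes.
Count = 6 * 1 = 6
6 unit cubes


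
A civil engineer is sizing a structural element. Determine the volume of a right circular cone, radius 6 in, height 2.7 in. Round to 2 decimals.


Shape: cone
Radius r = 6 in, Height h = 2.7 in
Formula: V = (1/3) * pi * r^2 * h
r^2 = 36
pi * r^2 * h = pi * 36 * 2.7 = 97.2 * pi
V = 97.2 * pi / 3
V = 101.79
101.79 in^3


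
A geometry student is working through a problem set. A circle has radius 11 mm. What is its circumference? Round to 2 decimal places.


Shape: circle
Radius r = 11 mm
Formula: C = 2 * pi * r
C = 2 * pi * 11
C = 22 * pi
C = 69.12
69.12 mm


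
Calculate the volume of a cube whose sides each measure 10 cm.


Shape: cube
Side s = 10 cm
Formula: V = s^3
V = 10 * 10 * 10
V = 100 * 10
V = 1000
1000 cm^3


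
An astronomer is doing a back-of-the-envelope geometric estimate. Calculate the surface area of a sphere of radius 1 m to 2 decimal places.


Shape: sphere
Radius r = 1 m
Formula: SA = 4 * pi * r^2
r^2 = 1
SA = 4 * pi * 1
SA = 4 * pi
SA = 12.57
12.57 m^2


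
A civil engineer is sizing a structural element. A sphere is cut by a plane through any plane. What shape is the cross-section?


Solid: sphere
Cutting plane: through any plane
Visualize the intersection of the plane with the solid's surface.
The boundary of the cut region is a circle.
circle


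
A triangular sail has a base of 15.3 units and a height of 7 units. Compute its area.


Shape: triangle
Base b = 15.3 units, Height h = 7 units
Formula: A = (1/2) * b * h
A = 0.5 * 15.3 * 7
A = 0.5 * 107.1
A = 53.55
53.55 units^2


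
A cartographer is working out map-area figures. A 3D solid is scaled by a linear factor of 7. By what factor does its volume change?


Linear scale factor k = 7
Rule: under a linear scaling by k, volumes scale by k^3.
k^3 = 7 * 7 * 7
k^3 = 49 * 7
k^3 = 343
Volume scales by a factor of 343.
343 (dimensionless)


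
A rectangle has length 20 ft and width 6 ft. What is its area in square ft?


Shape: rectangle
Length l = 20 ft, Width w = 6 ft
Formula: A = l * w
A = 20 * 6
A = 120
120 ft^2


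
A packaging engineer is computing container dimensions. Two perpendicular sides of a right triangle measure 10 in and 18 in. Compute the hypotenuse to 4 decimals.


Shape: right triangle
Legs a = 10 in, b = 18 in
Formula: c = sqrt(a^2 + b^2)
a^2 = 100, b^2 = 324
a^2 + b^2 = 424
c = sqrt(424)
c = 20.5913
20.5913 in


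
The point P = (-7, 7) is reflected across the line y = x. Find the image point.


Transformation: reflection
Original point: (-7, 7)
Rule for reflection over y = x: (x, y) -> (y, x)
Apply: (-7, 7) -> (7, -7)
(7, -7)


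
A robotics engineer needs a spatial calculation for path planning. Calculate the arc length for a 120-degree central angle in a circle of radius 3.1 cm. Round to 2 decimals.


Shape: circular arc
Radius r = 3.1 cm, Angle = 120 degrees
Formula: L = (angle/360) * 2 * pi * r
2 * pi * r = 6.2 * pi
L = (120/360) * 6.2 * pi
L = 2.066667 * pi
L = 6.49
6.49 cm


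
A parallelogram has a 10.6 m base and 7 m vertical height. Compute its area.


Shape: parallelogram
Base b = 10.6 m, Height h = 7 m
Formula: A = b * h
A = 10.6 * 7
A = 74.2
74.2 m^2


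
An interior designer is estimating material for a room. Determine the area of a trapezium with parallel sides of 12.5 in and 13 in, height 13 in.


Shape: trapezoid
Parallel sides a = 12.5 in, b = 13 in; Height h = 13 in
Formula: A = (a + b) * h / 2
a + b = 12.5 + 13 = 25.5
A = 25.5 * 13 / 2
A = 331.5 / 2
A = 165.75
165.75 in^2


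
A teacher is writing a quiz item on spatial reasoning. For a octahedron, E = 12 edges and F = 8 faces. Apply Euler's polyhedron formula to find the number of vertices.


Polyhedron: octahedron
Euler's formula for convex polyhedra: V - E + F = 2
Given: E = 12 edges and F = 8 faces
Solve for V:
V = 2 + E - F = 2 + 12 - 8 = 6
6 vertices


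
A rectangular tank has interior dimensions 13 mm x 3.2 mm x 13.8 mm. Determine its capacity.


Shape: rectangular prism
l = 13 mm, w = 3.2 mm, h = 13.8 mm
Formula: V = l * w * h
V = 13 * 3.2 * 13.8
V = 41.6 * 13.8
V = 574.08
574.08 mm^3


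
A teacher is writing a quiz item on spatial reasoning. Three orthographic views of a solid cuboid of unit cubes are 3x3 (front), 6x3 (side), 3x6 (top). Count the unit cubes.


Orthographic views of a solid rectangular block:
Front view 3 x 3 -> length = 3, height = 3
Side view 6 x 3 -> width = 6, height = 3 (consistent)
Top view 3 x 6 -> confirms length = 3, width = 6
The block is 3 x 6 x 3.
Total unit cubes = 3 * 6 * 3 = 54
54 unit cubes


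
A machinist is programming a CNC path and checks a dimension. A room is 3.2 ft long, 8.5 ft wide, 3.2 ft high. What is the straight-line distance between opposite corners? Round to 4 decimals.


Shape: rectangular box (space diagonal)
l = 3.2 ft, w = 8.5 ft, h = 3.2 ft
Visualize: the diagonal of the base, then a right triangle with that diagonal and the height.
Formula: d = sqrt(l^2 + w^2 + h^2)
l^2 + w^2 + h^2 = 10.24 + 72.25 + 10.24 = 92.73
d = sqrt(92.73)
d = 9.6296
9.6296 ft


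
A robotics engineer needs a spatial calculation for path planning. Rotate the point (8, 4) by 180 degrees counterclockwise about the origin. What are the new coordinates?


Transformation: rotation about the origin
Original point: (8, 4)
Rule for 180 deg: (x, y) -> (-x, -y)
Apply: (8, 4) -> (-8, -4)
(-8, -4)


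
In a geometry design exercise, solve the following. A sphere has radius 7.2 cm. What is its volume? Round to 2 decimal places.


Shape: sphere
Radius r = 7.2 cm
Formula: V = (4/3) * pi * r^3
r^3 = 373.248
(4/3) * 373.248 = 497.664
V = 497.664 * pi
V = 1563.46
1563.46 cm^3


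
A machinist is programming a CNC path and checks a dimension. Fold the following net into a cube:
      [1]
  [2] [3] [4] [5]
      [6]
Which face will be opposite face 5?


Net: cross layout. Take square 3 as the base (bottom).
Fold the four squares in the horizontal row up around 3: 2 -> left, 4 -> right, 5 wraps to the top.
Fold 1 and 6 up from 3: 1 -> back, 6 -> front.
Opposite pairs are therefore: (1, 6), (2, 4), (3, 5).
Face 5 is opposite face 3.
face 3


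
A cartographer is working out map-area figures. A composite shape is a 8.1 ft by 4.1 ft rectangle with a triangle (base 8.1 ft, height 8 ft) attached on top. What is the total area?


Composite shape: rectangle + triangle
Rectangle area = 8.1 * 4.1 = 33.21
Triangle area = 0.5 * 8.1 * 8 = 32.4
Total = 33.21 + 32.4
Total = 65.61
65.61 ft^2


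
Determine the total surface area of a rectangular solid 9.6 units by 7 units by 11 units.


Shape: rectangular prism
l = 9.6 units, w = 7 units, h = 11 units
Formula: SA = 2(lw + lh + wh)
lw = 67.2, lh = 105.6, wh = 77
lw + lh + wh = 249.8
SA = 2 * 249.8
SA = 499.6
499.6 units^2


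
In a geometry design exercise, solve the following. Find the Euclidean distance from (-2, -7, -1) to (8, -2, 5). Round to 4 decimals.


3D distance between two points
P1 = (-2, -7, -1), P2 = (8, -2, 5)
Formula: d = sqrt((x2-x1)^2 + (y2-y1)^2 + (z2-z1)^2)
dx = 8 - -2 = 10
dy = -2 - -7 = 5
dz = 5 - -1 = 6
dx^2 + dy^2 + dz^2 = 100 + 25 + 36 = 161
d = sqrt(161)
d = 12.6886
12.6886 units


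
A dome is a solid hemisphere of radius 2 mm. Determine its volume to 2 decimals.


Shape: hemisphere (half of a sphere)
Radius r = 2 mm
Formula: V = (1/2) * (4/3) * pi * r^3 = (2/3) * pi * r^3
r^3 = 8
(2/3) * 8 = 5.333333
V = 5.333333 * pi
V = 16.76
16.76 mm^3


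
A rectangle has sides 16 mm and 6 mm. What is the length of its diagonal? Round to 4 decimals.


Shape: rectangle (diagonal via Pythagoras)
Sides: 16 mm and 6 mm
Formula: d = sqrt(l^2 + w^2)
l^2 = 256, w^2 = 36
l^2 + w^2 = 292
d = sqrt(292)
d = 17.088
17.088 mm


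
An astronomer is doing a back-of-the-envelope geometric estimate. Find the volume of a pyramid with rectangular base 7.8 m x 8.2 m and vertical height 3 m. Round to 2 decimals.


Shape: rectangular pyramid
Base: 7.8 m x 8.2 m, Height h = 3 m
Formula: V = (1/3) * base_area * h
base_area = 7.8 * 8.2 = 63.96
base_area * h = 63.96 * 3 = 191.88
V = 191.88 / 3
V = 63.96
63.96 m^3


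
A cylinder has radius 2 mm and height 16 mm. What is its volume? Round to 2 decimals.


Shape: cylinder
Radius r = 2 mm, Height h = 16 mm
Formula: V = pi * r^2 * h
r^2 = 4
V = pi * 4 * 16
V = 64 * pi
V = 201.06
201.06 mm^3


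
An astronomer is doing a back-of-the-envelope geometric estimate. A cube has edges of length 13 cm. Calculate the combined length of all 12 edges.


Shape: cube
Side s = 13 cm
A cube has 12 edges, all equal.
Formula: total edge length = 12 * s
Total = 12 * 13
Total = 156
156 cm


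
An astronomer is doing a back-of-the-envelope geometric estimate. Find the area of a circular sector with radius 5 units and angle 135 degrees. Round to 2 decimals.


Shape: circular sector
Radius r = 5 units, Angle = 135 degrees
Formula: A = (angle/360) * pi * r^2
r^2 = 25
Fraction of circle = 135/360
A = (135/360) * pi * 25
A = 9.375 * pi
A = 29.45
29.45 units^2


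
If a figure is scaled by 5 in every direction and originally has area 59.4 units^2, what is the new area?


Linear scale factor k = 5
Original area = 59.4 units^2
Rule: under a linear scaling by k, areas scale by k^2.
k^2 = 5^2 = 25
New area = 59.4 * 25
New area = 1485
1485 units^2


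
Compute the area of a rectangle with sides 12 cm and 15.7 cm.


Shape: rectangle
Length l = 12 cm, Width w = 15.7 cm
Formula: A = l * w
A = 12 * 15.7
A = 188.4
188.4 cm^2


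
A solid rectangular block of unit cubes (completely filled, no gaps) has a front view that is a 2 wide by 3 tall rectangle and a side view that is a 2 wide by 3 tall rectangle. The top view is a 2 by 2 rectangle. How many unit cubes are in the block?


Orthographic views of a solid rectangular block:
Front view 2 x 3 -> length = 2, height = 3
Side view 2 x 3 -> width = 2, height = 3 (consistent)
Top view 2 x 2 -> confirms length = 2, width = 2
The block is 2 x 2 x 3.
Total unit cubes = 2 * 2 * 3 = 12
12 unit cubes


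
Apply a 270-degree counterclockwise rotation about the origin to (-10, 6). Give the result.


Transformation: rotation about the origin
Original point: (-10, 6)
Rule for 270 deg counterclockwise: (x, y) -> (y, -x)
Apply: (-10, 6) -> (6, 10)
(6, 10)


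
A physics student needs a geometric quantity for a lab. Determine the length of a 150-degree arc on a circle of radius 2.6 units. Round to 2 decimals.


Shape: circular arc
Radius r = 2.6 units, Angle = 150 degrees
Formula: L = (angle/360) * 2 * pi * r
2 * pi * r = 5.2 * pi
L = (150/360) * 5.2 * pi
L = 2.166667 * pi
L = 6.81
6.81 units


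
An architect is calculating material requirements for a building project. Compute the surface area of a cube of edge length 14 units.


Shape: cube
Side s = 14 units
A cube has 6 square faces.
Formula: SA = 6 * s^2
s^2 = 196
SA = 6 * 196
SA = 1176
1176 units^2


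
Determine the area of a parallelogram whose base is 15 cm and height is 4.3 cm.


Shape: parallelogram
Base b = 15 cm, Height h = 4.3 cm
Formula: A = b * h
A = 15 * 4.3
A = 64.5
64.5 cm^2


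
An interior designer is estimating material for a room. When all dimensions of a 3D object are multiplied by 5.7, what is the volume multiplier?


Linear scale factor k = 5.7
Rule: under a linear scaling by k, volumes scale by k^3.
k^3 = 5.7 * 5.7 * 5.7
k^3 = 32.49 * 5.7
k^3 = 185.193
Volume scales by a factor of 185.193.
185.193 (dimensionless)


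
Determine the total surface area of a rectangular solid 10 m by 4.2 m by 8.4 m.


Shape: rectangular prism
l = 10 m, w = 4.2 m, h = 8.4 m
Formula: SA = 2(lw + lh + wh)
lw = 42, lh = 84, wh = 35.28
lw + lh + wh = 161.28
SA = 2 * 161.28
SA = 322.56
322.56 m^2


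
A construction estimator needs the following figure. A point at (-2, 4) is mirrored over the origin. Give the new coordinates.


Transformation: reflection
Original point: (-2, 4)
Rule for reflection through the origin: (x, y) -> (-x, -y)
Apply: (-2, 4) -> (2, -4)
(2, -4)


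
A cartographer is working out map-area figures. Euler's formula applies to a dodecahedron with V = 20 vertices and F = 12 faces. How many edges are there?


Polyhedron: dodecahedron
Euler's formula for convex polyhedra: V - E + F = 2
Given: V = 20 vertices and F = 12 faces
Solve for E:
E = V + F - 2 = 20 + 12 - 2 = 30
30 edges


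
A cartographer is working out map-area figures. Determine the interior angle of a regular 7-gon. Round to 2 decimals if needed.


Shape: regular heptagon (7 sides)
Formula: interior angle = (n - 2) * 180 / n
(n - 2) = 5
(n - 2) * 180 = 900
angle = 900 / 7
angle = 128.57
128.57 degrees


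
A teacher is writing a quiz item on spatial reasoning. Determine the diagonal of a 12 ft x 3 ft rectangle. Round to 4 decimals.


Shape: rectangle (diagonal via Pythagoras)
Sides: 12 ft and 3 ft
Formula: d = sqrt(l^2 + w^2)
l^2 = 144, w^2 = 9
l^2 + w^2 = 153
d = sqrt(153)
d = 12.3693
12.3693 ft
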